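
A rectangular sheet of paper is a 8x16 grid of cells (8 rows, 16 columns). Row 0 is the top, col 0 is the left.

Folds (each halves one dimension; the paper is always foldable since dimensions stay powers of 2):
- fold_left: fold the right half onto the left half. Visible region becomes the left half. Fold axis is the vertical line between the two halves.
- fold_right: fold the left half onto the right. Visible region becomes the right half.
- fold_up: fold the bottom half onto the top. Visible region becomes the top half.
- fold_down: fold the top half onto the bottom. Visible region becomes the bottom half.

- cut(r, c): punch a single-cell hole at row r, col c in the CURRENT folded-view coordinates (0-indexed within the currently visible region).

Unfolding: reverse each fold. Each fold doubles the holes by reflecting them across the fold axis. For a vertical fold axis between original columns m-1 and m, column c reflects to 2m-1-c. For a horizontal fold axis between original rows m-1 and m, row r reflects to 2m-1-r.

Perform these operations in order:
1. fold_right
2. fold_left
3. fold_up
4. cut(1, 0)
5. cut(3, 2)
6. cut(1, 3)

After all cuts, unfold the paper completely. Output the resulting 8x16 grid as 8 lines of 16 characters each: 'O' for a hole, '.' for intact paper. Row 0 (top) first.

Op 1 fold_right: fold axis v@8; visible region now rows[0,8) x cols[8,16) = 8x8
Op 2 fold_left: fold axis v@12; visible region now rows[0,8) x cols[8,12) = 8x4
Op 3 fold_up: fold axis h@4; visible region now rows[0,4) x cols[8,12) = 4x4
Op 4 cut(1, 0): punch at orig (1,8); cuts so far [(1, 8)]; region rows[0,4) x cols[8,12) = 4x4
Op 5 cut(3, 2): punch at orig (3,10); cuts so far [(1, 8), (3, 10)]; region rows[0,4) x cols[8,12) = 4x4
Op 6 cut(1, 3): punch at orig (1,11); cuts so far [(1, 8), (1, 11), (3, 10)]; region rows[0,4) x cols[8,12) = 4x4
Unfold 1 (reflect across h@4): 6 holes -> [(1, 8), (1, 11), (3, 10), (4, 10), (6, 8), (6, 11)]
Unfold 2 (reflect across v@12): 12 holes -> [(1, 8), (1, 11), (1, 12), (1, 15), (3, 10), (3, 13), (4, 10), (4, 13), (6, 8), (6, 11), (6, 12), (6, 15)]
Unfold 3 (reflect across v@8): 24 holes -> [(1, 0), (1, 3), (1, 4), (1, 7), (1, 8), (1, 11), (1, 12), (1, 15), (3, 2), (3, 5), (3, 10), (3, 13), (4, 2), (4, 5), (4, 10), (4, 13), (6, 0), (6, 3), (6, 4), (6, 7), (6, 8), (6, 11), (6, 12), (6, 15)]

Answer: ................
O..OO..OO..OO..O
................
..O..O....O..O..
..O..O....O..O..
................
O..OO..OO..OO..O
................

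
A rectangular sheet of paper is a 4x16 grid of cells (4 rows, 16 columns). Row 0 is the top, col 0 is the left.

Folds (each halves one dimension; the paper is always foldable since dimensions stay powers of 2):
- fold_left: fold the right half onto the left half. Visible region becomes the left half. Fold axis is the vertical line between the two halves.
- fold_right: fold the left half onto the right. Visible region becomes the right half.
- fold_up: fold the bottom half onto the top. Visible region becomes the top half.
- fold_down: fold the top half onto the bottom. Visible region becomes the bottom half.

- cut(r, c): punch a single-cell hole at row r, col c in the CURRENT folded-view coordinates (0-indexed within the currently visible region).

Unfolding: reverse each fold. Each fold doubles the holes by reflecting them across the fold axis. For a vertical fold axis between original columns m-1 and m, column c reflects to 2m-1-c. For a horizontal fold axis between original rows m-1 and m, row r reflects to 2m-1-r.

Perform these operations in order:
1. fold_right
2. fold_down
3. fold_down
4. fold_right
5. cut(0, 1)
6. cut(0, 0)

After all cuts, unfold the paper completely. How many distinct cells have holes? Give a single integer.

Op 1 fold_right: fold axis v@8; visible region now rows[0,4) x cols[8,16) = 4x8
Op 2 fold_down: fold axis h@2; visible region now rows[2,4) x cols[8,16) = 2x8
Op 3 fold_down: fold axis h@3; visible region now rows[3,4) x cols[8,16) = 1x8
Op 4 fold_right: fold axis v@12; visible region now rows[3,4) x cols[12,16) = 1x4
Op 5 cut(0, 1): punch at orig (3,13); cuts so far [(3, 13)]; region rows[3,4) x cols[12,16) = 1x4
Op 6 cut(0, 0): punch at orig (3,12); cuts so far [(3, 12), (3, 13)]; region rows[3,4) x cols[12,16) = 1x4
Unfold 1 (reflect across v@12): 4 holes -> [(3, 10), (3, 11), (3, 12), (3, 13)]
Unfold 2 (reflect across h@3): 8 holes -> [(2, 10), (2, 11), (2, 12), (2, 13), (3, 10), (3, 11), (3, 12), (3, 13)]
Unfold 3 (reflect across h@2): 16 holes -> [(0, 10), (0, 11), (0, 12), (0, 13), (1, 10), (1, 11), (1, 12), (1, 13), (2, 10), (2, 11), (2, 12), (2, 13), (3, 10), (3, 11), (3, 12), (3, 13)]
Unfold 4 (reflect across v@8): 32 holes -> [(0, 2), (0, 3), (0, 4), (0, 5), (0, 10), (0, 11), (0, 12), (0, 13), (1, 2), (1, 3), (1, 4), (1, 5), (1, 10), (1, 11), (1, 12), (1, 13), (2, 2), (2, 3), (2, 4), (2, 5), (2, 10), (2, 11), (2, 12), (2, 13), (3, 2), (3, 3), (3, 4), (3, 5), (3, 10), (3, 11), (3, 12), (3, 13)]

Answer: 32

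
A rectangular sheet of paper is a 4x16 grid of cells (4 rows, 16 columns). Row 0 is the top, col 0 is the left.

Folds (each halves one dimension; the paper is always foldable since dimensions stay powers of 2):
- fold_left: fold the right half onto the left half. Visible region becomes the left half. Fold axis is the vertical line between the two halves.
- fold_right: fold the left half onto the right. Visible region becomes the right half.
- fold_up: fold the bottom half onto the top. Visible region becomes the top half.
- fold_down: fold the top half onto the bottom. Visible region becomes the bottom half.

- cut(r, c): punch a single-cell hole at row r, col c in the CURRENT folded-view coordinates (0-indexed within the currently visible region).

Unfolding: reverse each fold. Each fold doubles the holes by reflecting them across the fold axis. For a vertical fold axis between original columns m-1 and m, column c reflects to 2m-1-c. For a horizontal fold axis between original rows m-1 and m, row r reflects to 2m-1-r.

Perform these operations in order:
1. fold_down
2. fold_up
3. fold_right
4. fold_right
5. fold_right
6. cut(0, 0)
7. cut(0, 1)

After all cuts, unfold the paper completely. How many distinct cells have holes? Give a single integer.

Answer: 64

Derivation:
Op 1 fold_down: fold axis h@2; visible region now rows[2,4) x cols[0,16) = 2x16
Op 2 fold_up: fold axis h@3; visible region now rows[2,3) x cols[0,16) = 1x16
Op 3 fold_right: fold axis v@8; visible region now rows[2,3) x cols[8,16) = 1x8
Op 4 fold_right: fold axis v@12; visible region now rows[2,3) x cols[12,16) = 1x4
Op 5 fold_right: fold axis v@14; visible region now rows[2,3) x cols[14,16) = 1x2
Op 6 cut(0, 0): punch at orig (2,14); cuts so far [(2, 14)]; region rows[2,3) x cols[14,16) = 1x2
Op 7 cut(0, 1): punch at orig (2,15); cuts so far [(2, 14), (2, 15)]; region rows[2,3) x cols[14,16) = 1x2
Unfold 1 (reflect across v@14): 4 holes -> [(2, 12), (2, 13), (2, 14), (2, 15)]
Unfold 2 (reflect across v@12): 8 holes -> [(2, 8), (2, 9), (2, 10), (2, 11), (2, 12), (2, 13), (2, 14), (2, 15)]
Unfold 3 (reflect across v@8): 16 holes -> [(2, 0), (2, 1), (2, 2), (2, 3), (2, 4), (2, 5), (2, 6), (2, 7), (2, 8), (2, 9), (2, 10), (2, 11), (2, 12), (2, 13), (2, 14), (2, 15)]
Unfold 4 (reflect across h@3): 32 holes -> [(2, 0), (2, 1), (2, 2), (2, 3), (2, 4), (2, 5), (2, 6), (2, 7), (2, 8), (2, 9), (2, 10), (2, 11), (2, 12), (2, 13), (2, 14), (2, 15), (3, 0), (3, 1), (3, 2), (3, 3), (3, 4), (3, 5), (3, 6), (3, 7), (3, 8), (3, 9), (3, 10), (3, 11), (3, 12), (3, 13), (3, 14), (3, 15)]
Unfold 5 (reflect across h@2): 64 holes -> [(0, 0), (0, 1), (0, 2), (0, 3), (0, 4), (0, 5), (0, 6), (0, 7), (0, 8), (0, 9), (0, 10), (0, 11), (0, 12), (0, 13), (0, 14), (0, 15), (1, 0), (1, 1), (1, 2), (1, 3), (1, 4), (1, 5), (1, 6), (1, 7), (1, 8), (1, 9), (1, 10), (1, 11), (1, 12), (1, 13), (1, 14), (1, 15), (2, 0), (2, 1), (2, 2), (2, 3), (2, 4), (2, 5), (2, 6), (2, 7), (2, 8), (2, 9), (2, 10), (2, 11), (2, 12), (2, 13), (2, 14), (2, 15), (3, 0), (3, 1), (3, 2), (3, 3), (3, 4), (3, 5), (3, 6), (3, 7), (3, 8), (3, 9), (3, 10), (3, 11), (3, 12), (3, 13), (3, 14), (3, 15)]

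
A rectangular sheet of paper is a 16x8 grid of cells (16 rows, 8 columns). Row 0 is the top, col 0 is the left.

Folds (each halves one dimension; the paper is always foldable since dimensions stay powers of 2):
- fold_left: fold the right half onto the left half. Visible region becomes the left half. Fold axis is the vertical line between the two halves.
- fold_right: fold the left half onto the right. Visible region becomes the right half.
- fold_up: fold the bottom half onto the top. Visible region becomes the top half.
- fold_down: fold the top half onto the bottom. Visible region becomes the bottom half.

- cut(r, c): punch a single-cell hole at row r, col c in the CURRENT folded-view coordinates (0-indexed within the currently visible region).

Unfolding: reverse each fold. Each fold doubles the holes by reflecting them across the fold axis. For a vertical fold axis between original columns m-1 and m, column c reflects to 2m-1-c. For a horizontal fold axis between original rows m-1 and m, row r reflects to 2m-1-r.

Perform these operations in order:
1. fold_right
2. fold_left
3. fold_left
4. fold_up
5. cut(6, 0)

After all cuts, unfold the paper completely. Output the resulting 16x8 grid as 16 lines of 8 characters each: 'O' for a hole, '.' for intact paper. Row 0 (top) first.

Op 1 fold_right: fold axis v@4; visible region now rows[0,16) x cols[4,8) = 16x4
Op 2 fold_left: fold axis v@6; visible region now rows[0,16) x cols[4,6) = 16x2
Op 3 fold_left: fold axis v@5; visible region now rows[0,16) x cols[4,5) = 16x1
Op 4 fold_up: fold axis h@8; visible region now rows[0,8) x cols[4,5) = 8x1
Op 5 cut(6, 0): punch at orig (6,4); cuts so far [(6, 4)]; region rows[0,8) x cols[4,5) = 8x1
Unfold 1 (reflect across h@8): 2 holes -> [(6, 4), (9, 4)]
Unfold 2 (reflect across v@5): 4 holes -> [(6, 4), (6, 5), (9, 4), (9, 5)]
Unfold 3 (reflect across v@6): 8 holes -> [(6, 4), (6, 5), (6, 6), (6, 7), (9, 4), (9, 5), (9, 6), (9, 7)]
Unfold 4 (reflect across v@4): 16 holes -> [(6, 0), (6, 1), (6, 2), (6, 3), (6, 4), (6, 5), (6, 6), (6, 7), (9, 0), (9, 1), (9, 2), (9, 3), (9, 4), (9, 5), (9, 6), (9, 7)]

Answer: ........
........
........
........
........
........
OOOOOOOO
........
........
OOOOOOOO
........
........
........
........
........
........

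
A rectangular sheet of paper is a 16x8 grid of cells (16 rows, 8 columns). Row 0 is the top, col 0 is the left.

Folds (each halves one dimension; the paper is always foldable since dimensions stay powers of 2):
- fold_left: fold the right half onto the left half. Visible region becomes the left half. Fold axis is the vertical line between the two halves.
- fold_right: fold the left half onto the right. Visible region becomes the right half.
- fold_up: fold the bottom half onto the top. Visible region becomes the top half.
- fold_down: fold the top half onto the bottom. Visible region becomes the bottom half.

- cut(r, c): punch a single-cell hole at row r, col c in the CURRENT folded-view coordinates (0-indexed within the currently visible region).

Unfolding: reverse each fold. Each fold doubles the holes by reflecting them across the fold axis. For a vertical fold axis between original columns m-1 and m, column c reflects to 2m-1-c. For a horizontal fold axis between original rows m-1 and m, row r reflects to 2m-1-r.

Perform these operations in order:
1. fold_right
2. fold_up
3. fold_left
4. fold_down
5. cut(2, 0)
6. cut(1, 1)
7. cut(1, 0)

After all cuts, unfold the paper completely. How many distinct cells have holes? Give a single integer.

Op 1 fold_right: fold axis v@4; visible region now rows[0,16) x cols[4,8) = 16x4
Op 2 fold_up: fold axis h@8; visible region now rows[0,8) x cols[4,8) = 8x4
Op 3 fold_left: fold axis v@6; visible region now rows[0,8) x cols[4,6) = 8x2
Op 4 fold_down: fold axis h@4; visible region now rows[4,8) x cols[4,6) = 4x2
Op 5 cut(2, 0): punch at orig (6,4); cuts so far [(6, 4)]; region rows[4,8) x cols[4,6) = 4x2
Op 6 cut(1, 1): punch at orig (5,5); cuts so far [(5, 5), (6, 4)]; region rows[4,8) x cols[4,6) = 4x2
Op 7 cut(1, 0): punch at orig (5,4); cuts so far [(5, 4), (5, 5), (6, 4)]; region rows[4,8) x cols[4,6) = 4x2
Unfold 1 (reflect across h@4): 6 holes -> [(1, 4), (2, 4), (2, 5), (5, 4), (5, 5), (6, 4)]
Unfold 2 (reflect across v@6): 12 holes -> [(1, 4), (1, 7), (2, 4), (2, 5), (2, 6), (2, 7), (5, 4), (5, 5), (5, 6), (5, 7), (6, 4), (6, 7)]
Unfold 3 (reflect across h@8): 24 holes -> [(1, 4), (1, 7), (2, 4), (2, 5), (2, 6), (2, 7), (5, 4), (5, 5), (5, 6), (5, 7), (6, 4), (6, 7), (9, 4), (9, 7), (10, 4), (10, 5), (10, 6), (10, 7), (13, 4), (13, 5), (13, 6), (13, 7), (14, 4), (14, 7)]
Unfold 4 (reflect across v@4): 48 holes -> [(1, 0), (1, 3), (1, 4), (1, 7), (2, 0), (2, 1), (2, 2), (2, 3), (2, 4), (2, 5), (2, 6), (2, 7), (5, 0), (5, 1), (5, 2), (5, 3), (5, 4), (5, 5), (5, 6), (5, 7), (6, 0), (6, 3), (6, 4), (6, 7), (9, 0), (9, 3), (9, 4), (9, 7), (10, 0), (10, 1), (10, 2), (10, 3), (10, 4), (10, 5), (10, 6), (10, 7), (13, 0), (13, 1), (13, 2), (13, 3), (13, 4), (13, 5), (13, 6), (13, 7), (14, 0), (14, 3), (14, 4), (14, 7)]

Answer: 48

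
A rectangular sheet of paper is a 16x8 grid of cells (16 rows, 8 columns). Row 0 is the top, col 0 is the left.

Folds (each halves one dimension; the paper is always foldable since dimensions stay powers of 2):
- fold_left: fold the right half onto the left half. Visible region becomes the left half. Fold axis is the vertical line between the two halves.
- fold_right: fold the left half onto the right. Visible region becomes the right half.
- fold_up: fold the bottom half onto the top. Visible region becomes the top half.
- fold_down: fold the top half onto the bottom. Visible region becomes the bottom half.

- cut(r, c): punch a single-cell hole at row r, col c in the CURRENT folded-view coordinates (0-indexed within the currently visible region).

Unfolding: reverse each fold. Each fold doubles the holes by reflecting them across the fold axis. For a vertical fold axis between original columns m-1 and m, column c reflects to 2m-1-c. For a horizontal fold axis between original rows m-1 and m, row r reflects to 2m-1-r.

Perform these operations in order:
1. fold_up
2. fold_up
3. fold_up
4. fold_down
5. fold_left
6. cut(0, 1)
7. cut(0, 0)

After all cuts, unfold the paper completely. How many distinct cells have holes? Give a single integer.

Answer: 64

Derivation:
Op 1 fold_up: fold axis h@8; visible region now rows[0,8) x cols[0,8) = 8x8
Op 2 fold_up: fold axis h@4; visible region now rows[0,4) x cols[0,8) = 4x8
Op 3 fold_up: fold axis h@2; visible region now rows[0,2) x cols[0,8) = 2x8
Op 4 fold_down: fold axis h@1; visible region now rows[1,2) x cols[0,8) = 1x8
Op 5 fold_left: fold axis v@4; visible region now rows[1,2) x cols[0,4) = 1x4
Op 6 cut(0, 1): punch at orig (1,1); cuts so far [(1, 1)]; region rows[1,2) x cols[0,4) = 1x4
Op 7 cut(0, 0): punch at orig (1,0); cuts so far [(1, 0), (1, 1)]; region rows[1,2) x cols[0,4) = 1x4
Unfold 1 (reflect across v@4): 4 holes -> [(1, 0), (1, 1), (1, 6), (1, 7)]
Unfold 2 (reflect across h@1): 8 holes -> [(0, 0), (0, 1), (0, 6), (0, 7), (1, 0), (1, 1), (1, 6), (1, 7)]
Unfold 3 (reflect across h@2): 16 holes -> [(0, 0), (0, 1), (0, 6), (0, 7), (1, 0), (1, 1), (1, 6), (1, 7), (2, 0), (2, 1), (2, 6), (2, 7), (3, 0), (3, 1), (3, 6), (3, 7)]
Unfold 4 (reflect across h@4): 32 holes -> [(0, 0), (0, 1), (0, 6), (0, 7), (1, 0), (1, 1), (1, 6), (1, 7), (2, 0), (2, 1), (2, 6), (2, 7), (3, 0), (3, 1), (3, 6), (3, 7), (4, 0), (4, 1), (4, 6), (4, 7), (5, 0), (5, 1), (5, 6), (5, 7), (6, 0), (6, 1), (6, 6), (6, 7), (7, 0), (7, 1), (7, 6), (7, 7)]
Unfold 5 (reflect across h@8): 64 holes -> [(0, 0), (0, 1), (0, 6), (0, 7), (1, 0), (1, 1), (1, 6), (1, 7), (2, 0), (2, 1), (2, 6), (2, 7), (3, 0), (3, 1), (3, 6), (3, 7), (4, 0), (4, 1), (4, 6), (4, 7), (5, 0), (5, 1), (5, 6), (5, 7), (6, 0), (6, 1), (6, 6), (6, 7), (7, 0), (7, 1), (7, 6), (7, 7), (8, 0), (8, 1), (8, 6), (8, 7), (9, 0), (9, 1), (9, 6), (9, 7), (10, 0), (10, 1), (10, 6), (10, 7), (11, 0), (11, 1), (11, 6), (11, 7), (12, 0), (12, 1), (12, 6), (12, 7), (13, 0), (13, 1), (13, 6), (13, 7), (14, 0), (14, 1), (14, 6), (14, 7), (15, 0), (15, 1), (15, 6), (15, 7)]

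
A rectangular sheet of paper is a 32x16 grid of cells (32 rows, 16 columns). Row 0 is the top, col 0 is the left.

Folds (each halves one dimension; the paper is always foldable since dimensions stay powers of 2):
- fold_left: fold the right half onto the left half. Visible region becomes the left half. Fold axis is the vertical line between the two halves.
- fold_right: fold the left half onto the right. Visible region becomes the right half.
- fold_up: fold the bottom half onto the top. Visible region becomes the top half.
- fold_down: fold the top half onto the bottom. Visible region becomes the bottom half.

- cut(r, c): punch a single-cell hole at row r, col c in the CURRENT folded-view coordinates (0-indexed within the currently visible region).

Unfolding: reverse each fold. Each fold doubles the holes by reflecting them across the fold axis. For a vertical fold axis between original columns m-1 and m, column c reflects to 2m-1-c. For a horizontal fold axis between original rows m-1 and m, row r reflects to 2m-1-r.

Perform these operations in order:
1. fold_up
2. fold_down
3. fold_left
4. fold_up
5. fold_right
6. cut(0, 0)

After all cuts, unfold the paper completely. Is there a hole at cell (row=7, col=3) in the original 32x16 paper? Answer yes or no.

Op 1 fold_up: fold axis h@16; visible region now rows[0,16) x cols[0,16) = 16x16
Op 2 fold_down: fold axis h@8; visible region now rows[8,16) x cols[0,16) = 8x16
Op 3 fold_left: fold axis v@8; visible region now rows[8,16) x cols[0,8) = 8x8
Op 4 fold_up: fold axis h@12; visible region now rows[8,12) x cols[0,8) = 4x8
Op 5 fold_right: fold axis v@4; visible region now rows[8,12) x cols[4,8) = 4x4
Op 6 cut(0, 0): punch at orig (8,4); cuts so far [(8, 4)]; region rows[8,12) x cols[4,8) = 4x4
Unfold 1 (reflect across v@4): 2 holes -> [(8, 3), (8, 4)]
Unfold 2 (reflect across h@12): 4 holes -> [(8, 3), (8, 4), (15, 3), (15, 4)]
Unfold 3 (reflect across v@8): 8 holes -> [(8, 3), (8, 4), (8, 11), (8, 12), (15, 3), (15, 4), (15, 11), (15, 12)]
Unfold 4 (reflect across h@8): 16 holes -> [(0, 3), (0, 4), (0, 11), (0, 12), (7, 3), (7, 4), (7, 11), (7, 12), (8, 3), (8, 4), (8, 11), (8, 12), (15, 3), (15, 4), (15, 11), (15, 12)]
Unfold 5 (reflect across h@16): 32 holes -> [(0, 3), (0, 4), (0, 11), (0, 12), (7, 3), (7, 4), (7, 11), (7, 12), (8, 3), (8, 4), (8, 11), (8, 12), (15, 3), (15, 4), (15, 11), (15, 12), (16, 3), (16, 4), (16, 11), (16, 12), (23, 3), (23, 4), (23, 11), (23, 12), (24, 3), (24, 4), (24, 11), (24, 12), (31, 3), (31, 4), (31, 11), (31, 12)]
Holes: [(0, 3), (0, 4), (0, 11), (0, 12), (7, 3), (7, 4), (7, 11), (7, 12), (8, 3), (8, 4), (8, 11), (8, 12), (15, 3), (15, 4), (15, 11), (15, 12), (16, 3), (16, 4), (16, 11), (16, 12), (23, 3), (23, 4), (23, 11), (23, 12), (24, 3), (24, 4), (24, 11), (24, 12), (31, 3), (31, 4), (31, 11), (31, 12)]

Answer: yes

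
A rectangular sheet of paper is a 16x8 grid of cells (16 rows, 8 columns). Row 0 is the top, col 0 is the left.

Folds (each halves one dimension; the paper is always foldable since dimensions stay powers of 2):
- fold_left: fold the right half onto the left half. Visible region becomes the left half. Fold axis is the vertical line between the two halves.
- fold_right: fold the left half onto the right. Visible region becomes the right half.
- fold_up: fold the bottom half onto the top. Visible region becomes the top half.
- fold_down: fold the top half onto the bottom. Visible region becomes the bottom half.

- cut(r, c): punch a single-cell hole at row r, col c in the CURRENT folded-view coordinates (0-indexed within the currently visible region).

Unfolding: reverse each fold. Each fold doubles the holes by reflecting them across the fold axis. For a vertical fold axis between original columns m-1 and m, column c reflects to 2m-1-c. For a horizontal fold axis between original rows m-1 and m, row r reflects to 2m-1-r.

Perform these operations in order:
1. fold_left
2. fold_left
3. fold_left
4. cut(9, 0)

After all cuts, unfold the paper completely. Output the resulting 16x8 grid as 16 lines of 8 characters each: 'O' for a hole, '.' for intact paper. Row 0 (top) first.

Op 1 fold_left: fold axis v@4; visible region now rows[0,16) x cols[0,4) = 16x4
Op 2 fold_left: fold axis v@2; visible region now rows[0,16) x cols[0,2) = 16x2
Op 3 fold_left: fold axis v@1; visible region now rows[0,16) x cols[0,1) = 16x1
Op 4 cut(9, 0): punch at orig (9,0); cuts so far [(9, 0)]; region rows[0,16) x cols[0,1) = 16x1
Unfold 1 (reflect across v@1): 2 holes -> [(9, 0), (9, 1)]
Unfold 2 (reflect across v@2): 4 holes -> [(9, 0), (9, 1), (9, 2), (9, 3)]
Unfold 3 (reflect across v@4): 8 holes -> [(9, 0), (9, 1), (9, 2), (9, 3), (9, 4), (9, 5), (9, 6), (9, 7)]

Answer: ........
........
........
........
........
........
........
........
........
OOOOOOOO
........
........
........
........
........
........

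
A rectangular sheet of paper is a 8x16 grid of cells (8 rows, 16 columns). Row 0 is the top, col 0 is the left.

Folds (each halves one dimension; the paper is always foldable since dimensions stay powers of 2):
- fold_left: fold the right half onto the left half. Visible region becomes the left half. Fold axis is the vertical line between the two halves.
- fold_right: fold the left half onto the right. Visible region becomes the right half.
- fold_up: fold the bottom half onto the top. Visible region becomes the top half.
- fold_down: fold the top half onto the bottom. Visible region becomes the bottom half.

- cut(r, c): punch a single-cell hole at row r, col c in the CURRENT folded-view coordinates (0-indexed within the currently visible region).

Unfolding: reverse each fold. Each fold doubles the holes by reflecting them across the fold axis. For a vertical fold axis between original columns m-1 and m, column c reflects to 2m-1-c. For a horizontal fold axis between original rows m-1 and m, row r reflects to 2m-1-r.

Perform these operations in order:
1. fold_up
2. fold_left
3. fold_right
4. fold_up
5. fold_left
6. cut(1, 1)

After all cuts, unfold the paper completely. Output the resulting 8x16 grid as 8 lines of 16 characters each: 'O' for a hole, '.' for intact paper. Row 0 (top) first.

Answer: ................
.OO..OO..OO..OO.
.OO..OO..OO..OO.
................
................
.OO..OO..OO..OO.
.OO..OO..OO..OO.
................

Derivation:
Op 1 fold_up: fold axis h@4; visible region now rows[0,4) x cols[0,16) = 4x16
Op 2 fold_left: fold axis v@8; visible region now rows[0,4) x cols[0,8) = 4x8
Op 3 fold_right: fold axis v@4; visible region now rows[0,4) x cols[4,8) = 4x4
Op 4 fold_up: fold axis h@2; visible region now rows[0,2) x cols[4,8) = 2x4
Op 5 fold_left: fold axis v@6; visible region now rows[0,2) x cols[4,6) = 2x2
Op 6 cut(1, 1): punch at orig (1,5); cuts so far [(1, 5)]; region rows[0,2) x cols[4,6) = 2x2
Unfold 1 (reflect across v@6): 2 holes -> [(1, 5), (1, 6)]
Unfold 2 (reflect across h@2): 4 holes -> [(1, 5), (1, 6), (2, 5), (2, 6)]
Unfold 3 (reflect across v@4): 8 holes -> [(1, 1), (1, 2), (1, 5), (1, 6), (2, 1), (2, 2), (2, 5), (2, 6)]
Unfold 4 (reflect across v@8): 16 holes -> [(1, 1), (1, 2), (1, 5), (1, 6), (1, 9), (1, 10), (1, 13), (1, 14), (2, 1), (2, 2), (2, 5), (2, 6), (2, 9), (2, 10), (2, 13), (2, 14)]
Unfold 5 (reflect across h@4): 32 holes -> [(1, 1), (1, 2), (1, 5), (1, 6), (1, 9), (1, 10), (1, 13), (1, 14), (2, 1), (2, 2), (2, 5), (2, 6), (2, 9), (2, 10), (2, 13), (2, 14), (5, 1), (5, 2), (5, 5), (5, 6), (5, 9), (5, 10), (5, 13), (5, 14), (6, 1), (6, 2), (6, 5), (6, 6), (6, 9), (6, 10), (6, 13), (6, 14)]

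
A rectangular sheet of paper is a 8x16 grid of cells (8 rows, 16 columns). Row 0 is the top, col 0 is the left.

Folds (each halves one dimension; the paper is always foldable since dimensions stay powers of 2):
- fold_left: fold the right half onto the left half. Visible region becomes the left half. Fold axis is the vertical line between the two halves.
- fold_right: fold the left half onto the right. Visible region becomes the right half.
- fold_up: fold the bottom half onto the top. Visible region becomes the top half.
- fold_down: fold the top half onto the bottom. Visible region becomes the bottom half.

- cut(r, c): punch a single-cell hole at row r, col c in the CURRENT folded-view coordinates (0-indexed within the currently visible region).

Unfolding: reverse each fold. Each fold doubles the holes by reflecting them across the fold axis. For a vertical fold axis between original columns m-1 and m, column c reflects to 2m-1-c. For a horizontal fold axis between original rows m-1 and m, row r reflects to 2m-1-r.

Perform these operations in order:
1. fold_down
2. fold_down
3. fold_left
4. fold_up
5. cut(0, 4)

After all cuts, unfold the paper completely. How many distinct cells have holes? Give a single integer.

Op 1 fold_down: fold axis h@4; visible region now rows[4,8) x cols[0,16) = 4x16
Op 2 fold_down: fold axis h@6; visible region now rows[6,8) x cols[0,16) = 2x16
Op 3 fold_left: fold axis v@8; visible region now rows[6,8) x cols[0,8) = 2x8
Op 4 fold_up: fold axis h@7; visible region now rows[6,7) x cols[0,8) = 1x8
Op 5 cut(0, 4): punch at orig (6,4); cuts so far [(6, 4)]; region rows[6,7) x cols[0,8) = 1x8
Unfold 1 (reflect across h@7): 2 holes -> [(6, 4), (7, 4)]
Unfold 2 (reflect across v@8): 4 holes -> [(6, 4), (6, 11), (7, 4), (7, 11)]
Unfold 3 (reflect across h@6): 8 holes -> [(4, 4), (4, 11), (5, 4), (5, 11), (6, 4), (6, 11), (7, 4), (7, 11)]
Unfold 4 (reflect across h@4): 16 holes -> [(0, 4), (0, 11), (1, 4), (1, 11), (2, 4), (2, 11), (3, 4), (3, 11), (4, 4), (4, 11), (5, 4), (5, 11), (6, 4), (6, 11), (7, 4), (7, 11)]

Answer: 16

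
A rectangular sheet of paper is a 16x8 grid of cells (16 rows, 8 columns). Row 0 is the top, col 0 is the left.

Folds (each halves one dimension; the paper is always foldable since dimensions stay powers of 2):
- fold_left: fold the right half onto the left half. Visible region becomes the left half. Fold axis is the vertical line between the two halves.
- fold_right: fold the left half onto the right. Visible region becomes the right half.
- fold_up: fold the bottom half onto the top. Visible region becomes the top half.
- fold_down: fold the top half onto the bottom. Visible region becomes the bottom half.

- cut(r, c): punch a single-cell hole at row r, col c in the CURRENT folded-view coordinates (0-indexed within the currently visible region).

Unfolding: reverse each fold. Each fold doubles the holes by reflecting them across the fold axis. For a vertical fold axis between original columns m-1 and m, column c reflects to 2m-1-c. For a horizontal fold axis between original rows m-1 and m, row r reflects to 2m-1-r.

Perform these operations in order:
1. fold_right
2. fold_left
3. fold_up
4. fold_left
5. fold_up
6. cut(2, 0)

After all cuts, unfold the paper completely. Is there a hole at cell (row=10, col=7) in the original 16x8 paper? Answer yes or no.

Op 1 fold_right: fold axis v@4; visible region now rows[0,16) x cols[4,8) = 16x4
Op 2 fold_left: fold axis v@6; visible region now rows[0,16) x cols[4,6) = 16x2
Op 3 fold_up: fold axis h@8; visible region now rows[0,8) x cols[4,6) = 8x2
Op 4 fold_left: fold axis v@5; visible region now rows[0,8) x cols[4,5) = 8x1
Op 5 fold_up: fold axis h@4; visible region now rows[0,4) x cols[4,5) = 4x1
Op 6 cut(2, 0): punch at orig (2,4); cuts so far [(2, 4)]; region rows[0,4) x cols[4,5) = 4x1
Unfold 1 (reflect across h@4): 2 holes -> [(2, 4), (5, 4)]
Unfold 2 (reflect across v@5): 4 holes -> [(2, 4), (2, 5), (5, 4), (5, 5)]
Unfold 3 (reflect across h@8): 8 holes -> [(2, 4), (2, 5), (5, 4), (5, 5), (10, 4), (10, 5), (13, 4), (13, 5)]
Unfold 4 (reflect across v@6): 16 holes -> [(2, 4), (2, 5), (2, 6), (2, 7), (5, 4), (5, 5), (5, 6), (5, 7), (10, 4), (10, 5), (10, 6), (10, 7), (13, 4), (13, 5), (13, 6), (13, 7)]
Unfold 5 (reflect across v@4): 32 holes -> [(2, 0), (2, 1), (2, 2), (2, 3), (2, 4), (2, 5), (2, 6), (2, 7), (5, 0), (5, 1), (5, 2), (5, 3), (5, 4), (5, 5), (5, 6), (5, 7), (10, 0), (10, 1), (10, 2), (10, 3), (10, 4), (10, 5), (10, 6), (10, 7), (13, 0), (13, 1), (13, 2), (13, 3), (13, 4), (13, 5), (13, 6), (13, 7)]
Holes: [(2, 0), (2, 1), (2, 2), (2, 3), (2, 4), (2, 5), (2, 6), (2, 7), (5, 0), (5, 1), (5, 2), (5, 3), (5, 4), (5, 5), (5, 6), (5, 7), (10, 0), (10, 1), (10, 2), (10, 3), (10, 4), (10, 5), (10, 6), (10, 7), (13, 0), (13, 1), (13, 2), (13, 3), (13, 4), (13, 5), (13, 6), (13, 7)]

Answer: yes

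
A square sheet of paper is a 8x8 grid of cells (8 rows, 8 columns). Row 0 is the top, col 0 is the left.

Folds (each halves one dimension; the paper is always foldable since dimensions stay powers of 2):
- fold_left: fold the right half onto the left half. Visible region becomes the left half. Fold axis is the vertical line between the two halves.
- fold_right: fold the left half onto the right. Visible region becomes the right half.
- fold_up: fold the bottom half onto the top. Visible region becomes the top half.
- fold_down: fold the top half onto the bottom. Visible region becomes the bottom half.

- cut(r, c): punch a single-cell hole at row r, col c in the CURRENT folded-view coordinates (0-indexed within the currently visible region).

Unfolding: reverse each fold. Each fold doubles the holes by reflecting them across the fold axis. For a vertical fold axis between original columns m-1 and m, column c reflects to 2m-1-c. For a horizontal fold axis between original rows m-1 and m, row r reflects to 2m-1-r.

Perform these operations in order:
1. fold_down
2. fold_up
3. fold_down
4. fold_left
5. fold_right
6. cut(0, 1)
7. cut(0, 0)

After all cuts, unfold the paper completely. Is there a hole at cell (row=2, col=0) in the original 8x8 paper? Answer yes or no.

Op 1 fold_down: fold axis h@4; visible region now rows[4,8) x cols[0,8) = 4x8
Op 2 fold_up: fold axis h@6; visible region now rows[4,6) x cols[0,8) = 2x8
Op 3 fold_down: fold axis h@5; visible region now rows[5,6) x cols[0,8) = 1x8
Op 4 fold_left: fold axis v@4; visible region now rows[5,6) x cols[0,4) = 1x4
Op 5 fold_right: fold axis v@2; visible region now rows[5,6) x cols[2,4) = 1x2
Op 6 cut(0, 1): punch at orig (5,3); cuts so far [(5, 3)]; region rows[5,6) x cols[2,4) = 1x2
Op 7 cut(0, 0): punch at orig (5,2); cuts so far [(5, 2), (5, 3)]; region rows[5,6) x cols[2,4) = 1x2
Unfold 1 (reflect across v@2): 4 holes -> [(5, 0), (5, 1), (5, 2), (5, 3)]
Unfold 2 (reflect across v@4): 8 holes -> [(5, 0), (5, 1), (5, 2), (5, 3), (5, 4), (5, 5), (5, 6), (5, 7)]
Unfold 3 (reflect across h@5): 16 holes -> [(4, 0), (4, 1), (4, 2), (4, 3), (4, 4), (4, 5), (4, 6), (4, 7), (5, 0), (5, 1), (5, 2), (5, 3), (5, 4), (5, 5), (5, 6), (5, 7)]
Unfold 4 (reflect across h@6): 32 holes -> [(4, 0), (4, 1), (4, 2), (4, 3), (4, 4), (4, 5), (4, 6), (4, 7), (5, 0), (5, 1), (5, 2), (5, 3), (5, 4), (5, 5), (5, 6), (5, 7), (6, 0), (6, 1), (6, 2), (6, 3), (6, 4), (6, 5), (6, 6), (6, 7), (7, 0), (7, 1), (7, 2), (7, 3), (7, 4), (7, 5), (7, 6), (7, 7)]
Unfold 5 (reflect across h@4): 64 holes -> [(0, 0), (0, 1), (0, 2), (0, 3), (0, 4), (0, 5), (0, 6), (0, 7), (1, 0), (1, 1), (1, 2), (1, 3), (1, 4), (1, 5), (1, 6), (1, 7), (2, 0), (2, 1), (2, 2), (2, 3), (2, 4), (2, 5), (2, 6), (2, 7), (3, 0), (3, 1), (3, 2), (3, 3), (3, 4), (3, 5), (3, 6), (3, 7), (4, 0), (4, 1), (4, 2), (4, 3), (4, 4), (4, 5), (4, 6), (4, 7), (5, 0), (5, 1), (5, 2), (5, 3), (5, 4), (5, 5), (5, 6), (5, 7), (6, 0), (6, 1), (6, 2), (6, 3), (6, 4), (6, 5), (6, 6), (6, 7), (7, 0), (7, 1), (7, 2), (7, 3), (7, 4), (7, 5), (7, 6), (7, 7)]
Holes: [(0, 0), (0, 1), (0, 2), (0, 3), (0, 4), (0, 5), (0, 6), (0, 7), (1, 0), (1, 1), (1, 2), (1, 3), (1, 4), (1, 5), (1, 6), (1, 7), (2, 0), (2, 1), (2, 2), (2, 3), (2, 4), (2, 5), (2, 6), (2, 7), (3, 0), (3, 1), (3, 2), (3, 3), (3, 4), (3, 5), (3, 6), (3, 7), (4, 0), (4, 1), (4, 2), (4, 3), (4, 4), (4, 5), (4, 6), (4, 7), (5, 0), (5, 1), (5, 2), (5, 3), (5, 4), (5, 5), (5, 6), (5, 7), (6, 0), (6, 1), (6, 2), (6, 3), (6, 4), (6, 5), (6, 6), (6, 7), (7, 0), (7, 1), (7, 2), (7, 3), (7, 4), (7, 5), (7, 6), (7, 7)]

Answer: yes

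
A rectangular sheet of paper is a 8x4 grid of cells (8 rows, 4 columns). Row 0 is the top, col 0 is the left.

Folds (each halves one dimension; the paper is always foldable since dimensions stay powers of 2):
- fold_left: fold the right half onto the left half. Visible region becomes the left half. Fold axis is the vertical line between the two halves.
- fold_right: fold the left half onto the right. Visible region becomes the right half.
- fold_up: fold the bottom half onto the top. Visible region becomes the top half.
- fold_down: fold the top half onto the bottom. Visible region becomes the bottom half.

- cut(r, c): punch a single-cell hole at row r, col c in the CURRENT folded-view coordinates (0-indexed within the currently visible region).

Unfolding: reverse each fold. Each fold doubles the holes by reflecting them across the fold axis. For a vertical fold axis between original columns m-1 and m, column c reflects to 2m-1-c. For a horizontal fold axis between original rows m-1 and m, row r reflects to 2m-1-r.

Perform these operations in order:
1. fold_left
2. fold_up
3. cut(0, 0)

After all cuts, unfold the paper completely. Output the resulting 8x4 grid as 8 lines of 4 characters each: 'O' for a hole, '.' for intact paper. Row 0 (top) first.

Op 1 fold_left: fold axis v@2; visible region now rows[0,8) x cols[0,2) = 8x2
Op 2 fold_up: fold axis h@4; visible region now rows[0,4) x cols[0,2) = 4x2
Op 3 cut(0, 0): punch at orig (0,0); cuts so far [(0, 0)]; region rows[0,4) x cols[0,2) = 4x2
Unfold 1 (reflect across h@4): 2 holes -> [(0, 0), (7, 0)]
Unfold 2 (reflect across v@2): 4 holes -> [(0, 0), (0, 3), (7, 0), (7, 3)]

Answer: O..O
....
....
....
....
....
....
O..O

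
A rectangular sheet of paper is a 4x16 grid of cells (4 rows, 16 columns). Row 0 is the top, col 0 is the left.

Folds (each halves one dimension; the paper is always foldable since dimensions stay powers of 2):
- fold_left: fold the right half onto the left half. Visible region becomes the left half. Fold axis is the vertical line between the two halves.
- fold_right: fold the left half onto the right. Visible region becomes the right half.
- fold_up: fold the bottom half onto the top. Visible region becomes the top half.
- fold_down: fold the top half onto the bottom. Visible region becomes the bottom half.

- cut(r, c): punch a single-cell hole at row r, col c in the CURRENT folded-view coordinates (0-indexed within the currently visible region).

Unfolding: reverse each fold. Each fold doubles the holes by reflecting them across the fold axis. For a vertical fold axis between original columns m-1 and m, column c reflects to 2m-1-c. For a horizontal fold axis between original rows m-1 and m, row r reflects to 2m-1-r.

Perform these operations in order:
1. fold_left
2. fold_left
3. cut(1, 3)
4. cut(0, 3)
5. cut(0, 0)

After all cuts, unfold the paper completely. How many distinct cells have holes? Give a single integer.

Op 1 fold_left: fold axis v@8; visible region now rows[0,4) x cols[0,8) = 4x8
Op 2 fold_left: fold axis v@4; visible region now rows[0,4) x cols[0,4) = 4x4
Op 3 cut(1, 3): punch at orig (1,3); cuts so far [(1, 3)]; region rows[0,4) x cols[0,4) = 4x4
Op 4 cut(0, 3): punch at orig (0,3); cuts so far [(0, 3), (1, 3)]; region rows[0,4) x cols[0,4) = 4x4
Op 5 cut(0, 0): punch at orig (0,0); cuts so far [(0, 0), (0, 3), (1, 3)]; region rows[0,4) x cols[0,4) = 4x4
Unfold 1 (reflect across v@4): 6 holes -> [(0, 0), (0, 3), (0, 4), (0, 7), (1, 3), (1, 4)]
Unfold 2 (reflect across v@8): 12 holes -> [(0, 0), (0, 3), (0, 4), (0, 7), (0, 8), (0, 11), (0, 12), (0, 15), (1, 3), (1, 4), (1, 11), (1, 12)]

Answer: 12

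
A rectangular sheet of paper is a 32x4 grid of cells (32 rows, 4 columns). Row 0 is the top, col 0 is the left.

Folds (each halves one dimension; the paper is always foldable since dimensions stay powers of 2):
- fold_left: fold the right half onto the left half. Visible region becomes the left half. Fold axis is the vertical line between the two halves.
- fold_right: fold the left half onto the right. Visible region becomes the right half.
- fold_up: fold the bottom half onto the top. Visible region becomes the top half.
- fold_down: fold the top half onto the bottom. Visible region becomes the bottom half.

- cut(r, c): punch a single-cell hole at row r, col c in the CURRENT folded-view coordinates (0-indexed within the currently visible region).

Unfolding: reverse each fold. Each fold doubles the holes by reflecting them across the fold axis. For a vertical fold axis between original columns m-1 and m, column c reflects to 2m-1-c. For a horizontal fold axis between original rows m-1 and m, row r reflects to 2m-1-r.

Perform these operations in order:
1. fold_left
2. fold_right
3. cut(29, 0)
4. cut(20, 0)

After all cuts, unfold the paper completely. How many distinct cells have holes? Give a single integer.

Answer: 8

Derivation:
Op 1 fold_left: fold axis v@2; visible region now rows[0,32) x cols[0,2) = 32x2
Op 2 fold_right: fold axis v@1; visible region now rows[0,32) x cols[1,2) = 32x1
Op 3 cut(29, 0): punch at orig (29,1); cuts so far [(29, 1)]; region rows[0,32) x cols[1,2) = 32x1
Op 4 cut(20, 0): punch at orig (20,1); cuts so far [(20, 1), (29, 1)]; region rows[0,32) x cols[1,2) = 32x1
Unfold 1 (reflect across v@1): 4 holes -> [(20, 0), (20, 1), (29, 0), (29, 1)]
Unfold 2 (reflect across v@2): 8 holes -> [(20, 0), (20, 1), (20, 2), (20, 3), (29, 0), (29, 1), (29, 2), (29, 3)]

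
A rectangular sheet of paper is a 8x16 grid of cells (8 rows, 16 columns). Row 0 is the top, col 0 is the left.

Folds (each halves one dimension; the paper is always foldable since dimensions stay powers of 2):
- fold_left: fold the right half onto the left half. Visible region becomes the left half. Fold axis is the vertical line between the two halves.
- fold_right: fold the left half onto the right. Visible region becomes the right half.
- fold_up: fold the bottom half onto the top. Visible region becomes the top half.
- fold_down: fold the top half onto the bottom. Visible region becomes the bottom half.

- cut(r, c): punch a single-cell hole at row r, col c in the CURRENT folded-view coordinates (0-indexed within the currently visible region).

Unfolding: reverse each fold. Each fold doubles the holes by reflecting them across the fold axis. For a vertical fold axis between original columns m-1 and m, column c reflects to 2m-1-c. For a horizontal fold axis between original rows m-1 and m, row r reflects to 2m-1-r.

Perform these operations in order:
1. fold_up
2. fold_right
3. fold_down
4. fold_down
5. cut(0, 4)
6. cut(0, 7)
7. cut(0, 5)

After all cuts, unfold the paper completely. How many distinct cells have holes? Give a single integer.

Answer: 48

Derivation:
Op 1 fold_up: fold axis h@4; visible region now rows[0,4) x cols[0,16) = 4x16
Op 2 fold_right: fold axis v@8; visible region now rows[0,4) x cols[8,16) = 4x8
Op 3 fold_down: fold axis h@2; visible region now rows[2,4) x cols[8,16) = 2x8
Op 4 fold_down: fold axis h@3; visible region now rows[3,4) x cols[8,16) = 1x8
Op 5 cut(0, 4): punch at orig (3,12); cuts so far [(3, 12)]; region rows[3,4) x cols[8,16) = 1x8
Op 6 cut(0, 7): punch at orig (3,15); cuts so far [(3, 12), (3, 15)]; region rows[3,4) x cols[8,16) = 1x8
Op 7 cut(0, 5): punch at orig (3,13); cuts so far [(3, 12), (3, 13), (3, 15)]; region rows[3,4) x cols[8,16) = 1x8
Unfold 1 (reflect across h@3): 6 holes -> [(2, 12), (2, 13), (2, 15), (3, 12), (3, 13), (3, 15)]
Unfold 2 (reflect across h@2): 12 holes -> [(0, 12), (0, 13), (0, 15), (1, 12), (1, 13), (1, 15), (2, 12), (2, 13), (2, 15), (3, 12), (3, 13), (3, 15)]
Unfold 3 (reflect across v@8): 24 holes -> [(0, 0), (0, 2), (0, 3), (0, 12), (0, 13), (0, 15), (1, 0), (1, 2), (1, 3), (1, 12), (1, 13), (1, 15), (2, 0), (2, 2), (2, 3), (2, 12), (2, 13), (2, 15), (3, 0), (3, 2), (3, 3), (3, 12), (3, 13), (3, 15)]
Unfold 4 (reflect across h@4): 48 holes -> [(0, 0), (0, 2), (0, 3), (0, 12), (0, 13), (0, 15), (1, 0), (1, 2), (1, 3), (1, 12), (1, 13), (1, 15), (2, 0), (2, 2), (2, 3), (2, 12), (2, 13), (2, 15), (3, 0), (3, 2), (3, 3), (3, 12), (3, 13), (3, 15), (4, 0), (4, 2), (4, 3), (4, 12), (4, 13), (4, 15), (5, 0), (5, 2), (5, 3), (5, 12), (5, 13), (5, 15), (6, 0), (6, 2), (6, 3), (6, 12), (6, 13), (6, 15), (7, 0), (7, 2), (7, 3), (7, 12), (7, 13), (7, 15)]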